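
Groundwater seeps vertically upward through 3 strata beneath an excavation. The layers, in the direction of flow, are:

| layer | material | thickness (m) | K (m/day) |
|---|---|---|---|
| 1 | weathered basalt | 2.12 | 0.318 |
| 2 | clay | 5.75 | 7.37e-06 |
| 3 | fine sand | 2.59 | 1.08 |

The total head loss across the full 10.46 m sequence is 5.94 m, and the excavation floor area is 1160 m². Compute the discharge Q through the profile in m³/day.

0.00883

Flow is perpendicular to layering, so the layers act in series and the equivalent K is the thickness-weighted harmonic mean.
Total thickness L = 2.12 + 5.75 + 2.59 = 10.46 m.
Σ(b_i/K_i) = 2.12/0.318 + 5.75/7.37e-06 + 2.59/1.08 = 7.802e+05 d.
K_eq = L / Σ(b_i/K_i) = 10.46 / 7.802e+05 = 1.341e-05 m/day.
Q = K_eq · A · (Δh/L) = 1.341e-05 × 1160 × (5.94/10.46) = 0.008832 m³/day.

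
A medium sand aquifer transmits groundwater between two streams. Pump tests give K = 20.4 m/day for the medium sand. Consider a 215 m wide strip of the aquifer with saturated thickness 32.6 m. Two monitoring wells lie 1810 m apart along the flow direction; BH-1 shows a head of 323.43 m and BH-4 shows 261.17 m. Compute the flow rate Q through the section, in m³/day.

Cross-sectional area A = 215 × 32.6 = 7009 m².
Hydraulic gradient i = (323.43 − 261.17) / 1810 = 62.26 / 1810 = 0.03440.
Darcy's law: Q = K · A · i = 20.40 × 7009 × 0.03440 = 4918 m³/day.

4920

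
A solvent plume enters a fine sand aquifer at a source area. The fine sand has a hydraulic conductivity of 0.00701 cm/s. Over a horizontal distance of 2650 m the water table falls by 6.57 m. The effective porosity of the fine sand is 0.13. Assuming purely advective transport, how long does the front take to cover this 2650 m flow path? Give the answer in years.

62.8

Convert K: 0.00701 cm/s × 864 = 6.057 m/day.
Hydraulic gradient i = Δh / L = 6.57 / 2650 = 0.002479.
Darcy flux q = K · i = 6.057 × 0.002479 = 0.01502 m/day.
Seepage velocity v = q / n_e = 0.01502 / 0.13 = 0.1155 m/day.
Travel time t = L / v = 2650 / 0.1155 = 22942 days = 62.81 years.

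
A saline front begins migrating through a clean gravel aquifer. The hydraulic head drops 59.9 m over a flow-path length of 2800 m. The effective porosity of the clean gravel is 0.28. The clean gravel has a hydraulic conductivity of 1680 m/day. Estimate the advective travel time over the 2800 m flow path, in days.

Hydraulic gradient i = Δh / L = 59.9 / 2800 = 0.02139.
Darcy flux q = K · i = 1680 × 0.02139 = 35.94 m/day.
Seepage velocity v = q / n_e = 35.94 / 0.28 = 128.4 m/day.
Travel time t = L / v = 2800 / 128.4 = 21.81 days.

21.8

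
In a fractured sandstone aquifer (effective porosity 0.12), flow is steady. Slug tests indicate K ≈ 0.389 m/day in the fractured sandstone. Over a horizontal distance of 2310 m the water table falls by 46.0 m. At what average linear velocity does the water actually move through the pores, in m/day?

Hydraulic gradient i = Δh / L = 46.0 / 2310 = 0.01991.
Darcy flux q = K · i = 0.3890 × 0.01991 = 0.007746 m/day.
Seepage velocity v = q / n_e = 0.007746 / 0.12 = 0.06455 m/day.

0.0646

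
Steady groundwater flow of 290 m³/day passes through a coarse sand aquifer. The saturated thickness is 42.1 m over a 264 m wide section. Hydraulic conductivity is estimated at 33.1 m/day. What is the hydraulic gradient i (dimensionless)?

0.000788

Cross-sectional area A = 264 × 42.1 = 11114 m².
From Q = K·A·i, i = Q / (K·A) = 290 / (33.10 × 11114) = 0.0007883.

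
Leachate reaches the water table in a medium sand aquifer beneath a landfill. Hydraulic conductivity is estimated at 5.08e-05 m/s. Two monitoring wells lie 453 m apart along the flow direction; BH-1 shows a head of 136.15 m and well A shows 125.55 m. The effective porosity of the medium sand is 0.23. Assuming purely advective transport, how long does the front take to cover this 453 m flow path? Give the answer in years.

2.78

Convert K: 5.08e-05 m/s × 86400 = 4.389 m/day.
Hydraulic gradient i = (136.15 − 125.55) / 453 = 10.6 / 453 = 0.02340.
Darcy flux q = K · i = 4.389 × 0.02340 = 0.1027 m/day.
Seepage velocity v = q / n_e = 0.1027 / 0.23 = 0.4465 m/day.
Travel time t = L / v = 453 / 0.4465 = 1014 days = 2.777 years.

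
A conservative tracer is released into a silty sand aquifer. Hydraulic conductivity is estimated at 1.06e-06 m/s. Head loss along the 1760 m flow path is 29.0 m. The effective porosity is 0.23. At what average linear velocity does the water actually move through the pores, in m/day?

0.00656

Convert K: 1.06e-06 m/s × 86400 = 0.09158 m/day.
Hydraulic gradient i = Δh / L = 29.0 / 1760 = 0.01648.
Darcy flux q = K · i = 0.09158 × 0.01648 = 0.001509 m/day.
Seepage velocity v = q / n_e = 0.001509 / 0.23 = 0.006561 m/day.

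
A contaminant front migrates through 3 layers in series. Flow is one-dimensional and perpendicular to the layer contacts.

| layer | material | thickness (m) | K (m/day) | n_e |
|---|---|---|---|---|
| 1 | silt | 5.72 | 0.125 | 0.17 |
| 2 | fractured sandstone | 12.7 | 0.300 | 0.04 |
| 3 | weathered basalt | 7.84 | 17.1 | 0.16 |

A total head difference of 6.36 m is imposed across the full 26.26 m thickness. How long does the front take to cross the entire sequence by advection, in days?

With flow normal to the layers, continuity requires the same specific discharge q through every layer.
Σ(b_i/K_i) = 5.72/0.125 + 12.7/0.300 + 7.84/17.1 = 88.55 d.
q = Δh / Σ(b_i/K_i) = 6.36 / 88.55 = 0.07182 m/day.
In each layer the seepage velocity is v_i = q/n_i, so the layer transit time is t_i = b_i·n_i / q:
  layer 1 (silt): t_1 = 5.72 × 0.17 / 0.07182 = 13.54 d
  layer 2 (fractured sandstone): t_2 = 12.7 × 0.04 / 0.07182 = 7.073 d
  layer 3 (weathered basalt): t_3 = 7.84 × 0.16 / 0.07182 = 17.47 d
Total t = Σ t_i = 38.08 days.

38.1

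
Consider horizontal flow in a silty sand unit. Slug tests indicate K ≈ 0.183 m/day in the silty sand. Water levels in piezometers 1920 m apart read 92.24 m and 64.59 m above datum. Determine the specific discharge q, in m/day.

Hydraulic gradient i = (92.24 − 64.59) / 1920 = 27.65 / 1920 = 0.01440.
Specific discharge q = K · i = 0.1830 × 0.01440 = 0.002635 m/day.

0.00264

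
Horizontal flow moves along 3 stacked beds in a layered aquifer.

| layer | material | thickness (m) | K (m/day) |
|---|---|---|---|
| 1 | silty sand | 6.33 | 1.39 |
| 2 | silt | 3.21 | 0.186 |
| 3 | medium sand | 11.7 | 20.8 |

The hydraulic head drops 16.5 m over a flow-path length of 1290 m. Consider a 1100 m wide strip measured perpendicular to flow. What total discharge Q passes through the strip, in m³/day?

3560

Flow is parallel to layering, so each bed carries its own Darcy discharge and the transmissivities add.
Σ(K_i·b_i) = 1.39×6.33 + 0.186×3.21 + 20.8×11.7 = 252.8 m²/day.
Hydraulic gradient i = Δh / L = 16.5 / 1290 = 0.01279.
Q = Σ(K_i·b_i) · W · i = 252.8 × 1100 × 0.01279 = 3556 m³/day.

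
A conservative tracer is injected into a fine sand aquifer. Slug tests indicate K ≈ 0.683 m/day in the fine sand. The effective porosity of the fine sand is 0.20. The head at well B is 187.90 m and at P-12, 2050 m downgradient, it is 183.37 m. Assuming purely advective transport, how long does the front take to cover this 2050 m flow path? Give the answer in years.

744

Hydraulic gradient i = (187.90 − 183.37) / 2050 = 4.53 / 2050 = 0.002210.
Darcy flux q = K · i = 0.6830 × 0.002210 = 0.001509 m/day.
Seepage velocity v = q / n_e = 0.001509 / 0.20 = 0.007546 m/day.
Travel time t = L / v = 2050 / 0.007546 = 2.717e+05 days = 743.8 years.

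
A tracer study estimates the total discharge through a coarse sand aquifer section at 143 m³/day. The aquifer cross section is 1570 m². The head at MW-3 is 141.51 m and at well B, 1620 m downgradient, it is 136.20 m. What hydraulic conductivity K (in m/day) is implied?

Hydraulic gradient i = (141.51 − 136.20) / 1620 = 5.31 / 1620 = 0.003278.
From Q = K·A·i, K = Q / (A·i) = 143 / (1570 × 0.003278) = 27.79 m/day.

27.8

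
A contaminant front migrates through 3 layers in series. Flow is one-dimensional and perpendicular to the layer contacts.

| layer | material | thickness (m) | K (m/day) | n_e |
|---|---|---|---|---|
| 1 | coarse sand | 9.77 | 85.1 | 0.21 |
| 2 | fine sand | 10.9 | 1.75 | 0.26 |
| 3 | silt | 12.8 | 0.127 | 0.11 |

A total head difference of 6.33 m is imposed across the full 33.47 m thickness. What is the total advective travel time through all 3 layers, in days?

With flow normal to the layers, continuity requires the same specific discharge q through every layer.
Σ(b_i/K_i) = 9.77/85.1 + 10.9/1.75 + 12.8/0.127 = 107.1 d.
q = Δh / Σ(b_i/K_i) = 6.33 / 107.1 = 0.05909 m/day.
In each layer the seepage velocity is v_i = q/n_i, so the layer transit time is t_i = b_i·n_i / q:
  layer 1 (coarse sand): t_1 = 9.77 × 0.21 / 0.05909 = 34.72 d
  layer 2 (fine sand): t_2 = 10.9 × 0.26 / 0.05909 = 47.96 d
  layer 3 (silt): t_3 = 12.8 × 0.11 / 0.05909 = 23.83 d
Total t = Σ t_i = 106.5 days.

107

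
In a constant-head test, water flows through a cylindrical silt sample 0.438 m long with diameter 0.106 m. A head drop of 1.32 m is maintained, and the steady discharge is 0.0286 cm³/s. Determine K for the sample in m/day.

0.0929

Cross-sectional area A = π·(d/2)² = π × (0.106/2)² = 0.008825 m².
Convert discharge: 0.0286 cm³/s = 2.860e-08 m³/s.
Darcy's law rearranged: K = Q·L / (A·Δh) = 2.860e-08 × 0.438 / (0.008825 × 1.32) = 1.075e-06 m/s = 0.09291 m/day.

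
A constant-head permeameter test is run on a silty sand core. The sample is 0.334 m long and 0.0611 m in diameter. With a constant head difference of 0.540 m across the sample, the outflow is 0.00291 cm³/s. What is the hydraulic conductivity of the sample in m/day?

Cross-sectional area A = π·(d/2)² = π × (0.0611/2)² = 0.002932 m².
Convert discharge: 0.00291 cm³/s = 2.910e-09 m³/s.
Darcy's law rearranged: K = Q·L / (A·Δh) = 2.910e-09 × 0.334 / (0.002932 × 0.540) = 6.139e-07 m/s = 0.05304 m/day.

0.0530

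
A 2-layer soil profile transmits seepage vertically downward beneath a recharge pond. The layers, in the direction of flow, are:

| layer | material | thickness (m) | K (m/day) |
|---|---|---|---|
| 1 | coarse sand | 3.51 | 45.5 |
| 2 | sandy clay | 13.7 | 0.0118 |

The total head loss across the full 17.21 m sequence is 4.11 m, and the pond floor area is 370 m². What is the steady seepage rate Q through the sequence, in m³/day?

1.31

Flow is perpendicular to layering, so the layers act in series and the equivalent K is the thickness-weighted harmonic mean.
Total thickness L = 3.51 + 13.7 = 17.21 m.
Σ(b_i/K_i) = 3.51/45.5 + 13.7/0.0118 = 1161 d.
K_eq = L / Σ(b_i/K_i) = 17.21 / 1161 = 0.01482 m/day.
Q = K_eq · A · (Δh/L) = 0.01482 × 370 × (4.11/17.21) = 1.310 m³/day.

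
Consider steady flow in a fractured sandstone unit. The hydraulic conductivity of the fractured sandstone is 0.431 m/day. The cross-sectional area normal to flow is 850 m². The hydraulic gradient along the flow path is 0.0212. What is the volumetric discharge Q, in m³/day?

7.77

Hydraulic gradient i = 0.0212.
Darcy's law: Q = K · A · i = 0.4310 × 850.0 × 0.02120 = 7.767 m³/day.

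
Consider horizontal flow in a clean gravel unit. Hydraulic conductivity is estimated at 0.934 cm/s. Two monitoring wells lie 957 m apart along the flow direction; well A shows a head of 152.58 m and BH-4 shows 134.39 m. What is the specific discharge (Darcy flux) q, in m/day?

Convert K: 0.934 cm/s × 864 = 807.0 m/day.
Hydraulic gradient i = (152.58 − 134.39) / 957 = 18.19 / 957 = 0.01901.
Specific discharge q = K · i = 807.0 × 0.01901 = 15.34 m/day.

15.3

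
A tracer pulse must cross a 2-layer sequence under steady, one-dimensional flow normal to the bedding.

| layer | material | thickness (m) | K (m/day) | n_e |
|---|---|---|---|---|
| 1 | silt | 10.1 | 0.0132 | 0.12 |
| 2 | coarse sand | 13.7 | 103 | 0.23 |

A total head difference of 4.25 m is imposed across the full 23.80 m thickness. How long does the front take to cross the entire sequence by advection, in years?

With flow normal to the layers, continuity requires the same specific discharge q through every layer.
Σ(b_i/K_i) = 10.1/0.0132 + 13.7/103 = 765.3 d.
q = Δh / Σ(b_i/K_i) = 4.25 / 765.3 = 0.005553 m/day.
In each layer the seepage velocity is v_i = q/n_i, so the layer transit time is t_i = b_i·n_i / q:
  layer 1 (silt): t_1 = 10.1 × 0.12 / 0.005553 = 218.2 d
  layer 2 (coarse sand): t_2 = 13.7 × 0.23 / 0.005553 = 567.4 d
Total t = Σ t_i = 785.6 days = 2.151 years.

2.15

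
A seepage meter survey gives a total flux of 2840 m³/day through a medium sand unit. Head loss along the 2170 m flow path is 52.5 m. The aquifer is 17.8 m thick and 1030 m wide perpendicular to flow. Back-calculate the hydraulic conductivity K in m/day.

Cross-sectional area A = 1030 × 17.8 = 18334 m².
Hydraulic gradient i = Δh / L = 52.5 / 2170 = 0.02419.
From Q = K·A·i, K = Q / (A·i) = 2840 / (18334 × 0.02419) = 6.403 m/day.

6.40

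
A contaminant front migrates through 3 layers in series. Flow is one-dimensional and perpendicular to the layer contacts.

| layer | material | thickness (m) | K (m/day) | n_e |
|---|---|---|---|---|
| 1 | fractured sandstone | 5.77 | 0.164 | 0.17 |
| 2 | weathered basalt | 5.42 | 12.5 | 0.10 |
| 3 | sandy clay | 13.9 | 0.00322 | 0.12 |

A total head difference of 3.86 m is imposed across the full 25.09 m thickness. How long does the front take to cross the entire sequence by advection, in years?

With flow normal to the layers, continuity requires the same specific discharge q through every layer.
Σ(b_i/K_i) = 5.77/0.164 + 5.42/12.5 + 13.9/0.00322 = 4352 d.
q = Δh / Σ(b_i/K_i) = 3.86 / 4352 = 0.0008869 m/day.
In each layer the seepage velocity is v_i = q/n_i, so the layer transit time is t_i = b_i·n_i / q:
  layer 1 (fractured sandstone): t_1 = 5.77 × 0.17 / 0.0008869 = 1106 d
  layer 2 (weathered basalt): t_2 = 5.42 × 0.10 / 0.0008869 = 611.1 d
  layer 3 (sandy clay): t_3 = 13.9 × 0.12 / 0.0008869 = 1881 d
Total t = Σ t_i = 3598 days = 9.851 years.

9.85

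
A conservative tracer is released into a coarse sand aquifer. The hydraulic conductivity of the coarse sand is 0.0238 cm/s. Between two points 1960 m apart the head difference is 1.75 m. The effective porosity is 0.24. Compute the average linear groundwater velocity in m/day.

0.0765

Convert K: 0.0238 cm/s × 864 = 20.56 m/day.
Hydraulic gradient i = Δh / L = 1.75 / 1960 = 0.0008929.
Darcy flux q = K · i = 20.56 × 0.0008929 = 0.01836 m/day.
Seepage velocity v = q / n_e = 0.01836 / 0.24 = 0.07650 m/day.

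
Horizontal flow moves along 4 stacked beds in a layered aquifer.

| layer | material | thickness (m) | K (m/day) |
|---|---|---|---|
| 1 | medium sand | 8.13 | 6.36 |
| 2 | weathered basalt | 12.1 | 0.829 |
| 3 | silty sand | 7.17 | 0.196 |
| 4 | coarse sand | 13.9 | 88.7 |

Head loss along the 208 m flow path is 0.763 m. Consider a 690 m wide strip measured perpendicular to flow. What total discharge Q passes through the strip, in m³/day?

3280

Flow is parallel to layering, so each bed carries its own Darcy discharge and the transmissivities add.
Σ(K_i·b_i) = 6.36×8.13 + 0.829×12.1 + 0.196×7.17 + 88.7×13.9 = 1296 m²/day.
Hydraulic gradient i = Δh / L = 0.763 / 208 = 0.003668.
Q = Σ(K_i·b_i) · W · i = 1296 × 690 × 0.003668 = 3280 m³/day.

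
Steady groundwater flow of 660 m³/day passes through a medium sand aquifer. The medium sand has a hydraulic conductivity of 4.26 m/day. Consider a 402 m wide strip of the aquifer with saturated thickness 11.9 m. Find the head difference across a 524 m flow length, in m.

Cross-sectional area A = 402 × 11.9 = 4784 m².
From Q = K·A·i, i = Q / (K·A) = 660 / (4.260 × 4784) = 0.03239.
Head loss Δh = i · L = 0.03239 × 524 = 16.97 m.

17.0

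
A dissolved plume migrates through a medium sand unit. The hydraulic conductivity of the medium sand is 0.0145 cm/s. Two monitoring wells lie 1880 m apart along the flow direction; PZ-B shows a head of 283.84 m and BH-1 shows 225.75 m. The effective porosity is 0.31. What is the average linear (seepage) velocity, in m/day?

Convert K: 0.0145 cm/s × 864 = 12.53 m/day.
Hydraulic gradient i = (283.84 − 225.75) / 1880 = 58.09 / 1880 = 0.03090.
Darcy flux q = K · i = 12.53 × 0.03090 = 0.3871 m/day.
Seepage velocity v = q / n_e = 0.3871 / 0.31 = 1.249 m/day.

1.25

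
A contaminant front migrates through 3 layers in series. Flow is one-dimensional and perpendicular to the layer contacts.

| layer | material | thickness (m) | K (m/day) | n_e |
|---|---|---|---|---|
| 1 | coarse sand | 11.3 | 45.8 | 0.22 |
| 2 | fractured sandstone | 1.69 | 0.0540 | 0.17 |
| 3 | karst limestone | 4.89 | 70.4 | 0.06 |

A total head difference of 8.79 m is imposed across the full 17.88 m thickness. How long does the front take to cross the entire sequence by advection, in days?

11.0

With flow normal to the layers, continuity requires the same specific discharge q through every layer.
Σ(b_i/K_i) = 11.3/45.8 + 1.69/0.0540 + 4.89/70.4 = 31.61 d.
q = Δh / Σ(b_i/K_i) = 8.79 / 31.61 = 0.2781 m/day.
In each layer the seepage velocity is v_i = q/n_i, so the layer transit time is t_i = b_i·n_i / q:
  layer 1 (coarse sand): t_1 = 11.3 × 0.22 / 0.2781 = 8.941 d
  layer 2 (fractured sandstone): t_2 = 1.69 × 0.17 / 0.2781 = 1.033 d
  layer 3 (karst limestone): t_3 = 4.89 × 0.06 / 0.2781 = 1.055 d
Total t = Σ t_i = 11.03 days.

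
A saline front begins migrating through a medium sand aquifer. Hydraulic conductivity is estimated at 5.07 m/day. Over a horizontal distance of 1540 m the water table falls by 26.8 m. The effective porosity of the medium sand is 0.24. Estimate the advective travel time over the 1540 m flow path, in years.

11.5

Hydraulic gradient i = Δh / L = 26.8 / 1540 = 0.01740.
Darcy flux q = K · i = 5.070 × 0.01740 = 0.08823 m/day.
Seepage velocity v = q / n_e = 0.08823 / 0.24 = 0.3676 m/day.
Travel time t = L / v = 1540 / 0.3676 = 4189 days = 11.47 years.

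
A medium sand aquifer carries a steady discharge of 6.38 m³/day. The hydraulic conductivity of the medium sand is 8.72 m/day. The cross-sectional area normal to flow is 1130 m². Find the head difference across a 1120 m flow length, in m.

0.725

From Q = K·A·i, i = Q / (K·A) = 6.38 / (8.720 × 1130) = 0.0006475.
Head loss Δh = i · L = 0.0006475 × 1120 = 0.7252 m.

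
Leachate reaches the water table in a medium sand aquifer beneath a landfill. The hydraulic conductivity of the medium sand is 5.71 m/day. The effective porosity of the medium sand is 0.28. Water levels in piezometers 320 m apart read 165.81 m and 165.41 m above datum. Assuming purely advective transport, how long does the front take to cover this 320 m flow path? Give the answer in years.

34.4

Hydraulic gradient i = (165.81 − 165.41) / 320 = 0.4 / 320 = 0.001250.
Darcy flux q = K · i = 5.710 × 0.001250 = 0.007137 m/day.
Seepage velocity v = q / n_e = 0.007137 / 0.28 = 0.02549 m/day.
Travel time t = L / v = 320 / 0.02549 = 12553 days = 34.37 years.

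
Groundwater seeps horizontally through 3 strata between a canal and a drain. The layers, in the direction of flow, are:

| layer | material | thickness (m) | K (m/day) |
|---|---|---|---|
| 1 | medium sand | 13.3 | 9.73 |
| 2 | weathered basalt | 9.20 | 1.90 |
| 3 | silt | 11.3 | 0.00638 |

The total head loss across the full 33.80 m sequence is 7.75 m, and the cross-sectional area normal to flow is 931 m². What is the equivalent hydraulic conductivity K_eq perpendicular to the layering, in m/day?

0.0190

Flow is perpendicular to layering, so the layers act in series and the equivalent K is the thickness-weighted harmonic mean.
Total thickness L = 13.3 + 9.20 + 11.3 = 33.80 m.
Σ(b_i/K_i) = 13.3/9.73 + 9.20/1.90 + 11.3/0.00638 = 1777 d.
K_eq = L / Σ(b_i/K_i) = 33.80 / 1777 = 0.01902 m/day.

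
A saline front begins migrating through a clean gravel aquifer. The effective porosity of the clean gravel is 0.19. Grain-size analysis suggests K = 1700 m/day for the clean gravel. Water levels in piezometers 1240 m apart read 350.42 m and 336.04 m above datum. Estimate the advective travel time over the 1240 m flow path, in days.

Hydraulic gradient i = (350.42 − 336.04) / 1240 = 14.38 / 1240 = 0.01160.
Darcy flux q = K · i = 1700 × 0.01160 = 19.71 m/day.
Seepage velocity v = q / n_e = 19.71 / 0.19 = 103.8 m/day.
Travel time t = L / v = 1240 / 103.8 = 11.95 days.

12.0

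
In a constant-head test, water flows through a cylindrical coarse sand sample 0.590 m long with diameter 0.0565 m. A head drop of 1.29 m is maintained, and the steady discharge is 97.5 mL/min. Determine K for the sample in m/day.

25.6

Cross-sectional area A = π·(d/2)² = π × (0.0565/2)² = 0.002507 m².
Convert discharge: 97.5 mL/min = 1.625e-06 m³/s.
Darcy's law rearranged: K = Q·L / (A·Δh) = 1.625e-06 × 0.590 / (0.002507 × 1.29) = 0.0002964 m/s = 25.61 m/day.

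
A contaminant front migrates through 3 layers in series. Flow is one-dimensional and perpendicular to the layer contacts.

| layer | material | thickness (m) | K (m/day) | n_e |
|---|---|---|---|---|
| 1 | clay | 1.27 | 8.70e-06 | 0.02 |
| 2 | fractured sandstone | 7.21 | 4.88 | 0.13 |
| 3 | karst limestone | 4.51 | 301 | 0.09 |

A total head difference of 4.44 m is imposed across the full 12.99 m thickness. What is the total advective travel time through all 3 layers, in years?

123

With flow normal to the layers, continuity requires the same specific discharge q through every layer.
Σ(b_i/K_i) = 1.27/8.70e-06 + 7.21/4.88 + 4.51/301 = 1.460e+05 d.
q = Δh / Σ(b_i/K_i) = 4.44 / 1.460e+05 = 3.042e-05 m/day.
In each layer the seepage velocity is v_i = q/n_i, so the layer transit time is t_i = b_i·n_i / q:
  layer 1 (clay): t_1 = 1.27 × 0.02 / 3.042e-05 = 835.1 d
  layer 2 (fractured sandstone): t_2 = 7.21 × 0.13 / 3.042e-05 = 30817 d
  layer 3 (karst limestone): t_3 = 4.51 × 0.09 / 3.042e-05 = 13345 d
Total t = Σ t_i = 44997 days = 123.2 years.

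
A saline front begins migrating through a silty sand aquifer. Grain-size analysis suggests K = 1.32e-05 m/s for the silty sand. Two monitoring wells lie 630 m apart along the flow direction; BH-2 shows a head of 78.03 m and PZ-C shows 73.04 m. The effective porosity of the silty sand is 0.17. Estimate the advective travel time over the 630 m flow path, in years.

Convert K: 1.32e-05 m/s × 86400 = 1.140 m/day.
Hydraulic gradient i = (78.03 − 73.04) / 630 = 4.99 / 630 = 0.007921.
Darcy flux q = K · i = 1.140 × 0.007921 = 0.009033 m/day.
Seepage velocity v = q / n_e = 0.009033 / 0.17 = 0.05314 m/day.
Travel time t = L / v = 630 / 0.05314 = 11856 days = 32.46 years.

32.5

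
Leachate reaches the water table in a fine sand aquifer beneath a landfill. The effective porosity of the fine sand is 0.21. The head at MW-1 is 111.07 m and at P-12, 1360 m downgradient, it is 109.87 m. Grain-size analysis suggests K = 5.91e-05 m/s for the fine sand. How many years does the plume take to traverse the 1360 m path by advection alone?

174

Convert K: 5.91e-05 m/s × 86400 = 5.106 m/day.
Hydraulic gradient i = (111.07 − 109.87) / 1360 = 1.2 / 1360 = 0.0008824.
Darcy flux q = K · i = 5.106 × 0.0008824 = 0.004506 m/day.
Seepage velocity v = q / n_e = 0.004506 / 0.21 = 0.02145 m/day.
Travel time t = L / v = 1360 / 0.02145 = 63389 days = 173.5 years.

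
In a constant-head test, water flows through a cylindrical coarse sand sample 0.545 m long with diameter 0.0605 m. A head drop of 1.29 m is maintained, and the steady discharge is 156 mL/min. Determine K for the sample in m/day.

Cross-sectional area A = π·(d/2)² = π × (0.0605/2)² = 0.002875 m².
Convert discharge: 156 mL/min = 2.600e-06 m³/s.
Darcy's law rearranged: K = Q·L / (A·Δh) = 2.600e-06 × 0.545 / (0.002875 × 1.29) = 0.0003821 m/s = 33.01 m/day.

33.0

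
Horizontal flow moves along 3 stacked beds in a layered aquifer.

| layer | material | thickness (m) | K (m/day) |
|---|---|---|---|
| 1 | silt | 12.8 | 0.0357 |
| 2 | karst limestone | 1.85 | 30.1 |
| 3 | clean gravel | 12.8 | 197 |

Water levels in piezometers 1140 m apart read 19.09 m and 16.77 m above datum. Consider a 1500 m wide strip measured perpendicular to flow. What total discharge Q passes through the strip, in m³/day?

7870

Flow is parallel to layering, so each bed carries its own Darcy discharge and the transmissivities add.
Σ(K_i·b_i) = 0.0357×12.8 + 30.1×1.85 + 197×12.8 = 2578 m²/day.
Hydraulic gradient i = (19.09 − 16.77) / 1140 = 2.32 / 1140 = 0.002035.
Q = Σ(K_i·b_i) · W · i = 2578 × 1500 × 0.002035 = 7869 m³/day.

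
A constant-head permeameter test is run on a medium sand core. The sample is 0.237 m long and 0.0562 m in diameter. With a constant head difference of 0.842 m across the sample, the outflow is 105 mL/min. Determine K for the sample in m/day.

Cross-sectional area A = π·(d/2)² = π × (0.0562/2)² = 0.002481 m².
Convert discharge: 105 mL/min = 1.750e-06 m³/s.
Darcy's law rearranged: K = Q·L / (A·Δh) = 1.750e-06 × 0.237 / (0.002481 × 0.842) = 0.0001986 m/s = 17.16 m/day.

17.2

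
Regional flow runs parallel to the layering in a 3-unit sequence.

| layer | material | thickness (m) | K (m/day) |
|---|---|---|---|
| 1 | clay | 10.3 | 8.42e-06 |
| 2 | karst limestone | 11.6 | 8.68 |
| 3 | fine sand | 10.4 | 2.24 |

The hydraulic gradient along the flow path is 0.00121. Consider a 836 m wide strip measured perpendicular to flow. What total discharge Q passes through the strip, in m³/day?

125

Flow is parallel to layering, so each bed carries its own Darcy discharge and the transmissivities add.
Σ(K_i·b_i) = 8.42e-06×10.3 + 8.68×11.6 + 2.24×10.4 = 124.0 m²/day.
Hydraulic gradient i = 0.00121.
Q = Σ(K_i·b_i) · W · i = 124.0 × 836 × 0.001210 = 125.4 m³/day.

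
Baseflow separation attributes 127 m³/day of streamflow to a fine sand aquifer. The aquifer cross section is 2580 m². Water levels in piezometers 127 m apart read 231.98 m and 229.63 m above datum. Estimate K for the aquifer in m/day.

2.66

Hydraulic gradient i = (231.98 − 229.63) / 127 = 2.35 / 127 = 0.01850.
From Q = K·A·i, K = Q / (A·i) = 127 / (2580 × 0.01850) = 2.660 m/day.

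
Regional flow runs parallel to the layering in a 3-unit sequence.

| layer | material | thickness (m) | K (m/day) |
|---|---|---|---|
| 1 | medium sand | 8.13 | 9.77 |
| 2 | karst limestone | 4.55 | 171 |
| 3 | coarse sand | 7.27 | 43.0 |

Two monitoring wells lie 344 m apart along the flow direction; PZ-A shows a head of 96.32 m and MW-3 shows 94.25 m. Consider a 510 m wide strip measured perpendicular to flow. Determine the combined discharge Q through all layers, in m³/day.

Flow is parallel to layering, so each bed carries its own Darcy discharge and the transmissivities add.
Σ(K_i·b_i) = 9.77×8.13 + 171×4.55 + 43.0×7.27 = 1170 m²/day.
Hydraulic gradient i = (96.32 − 94.25) / 344 = 2.07 / 344 = 0.006017.
Q = Σ(K_i·b_i) · W · i = 1170 × 510 × 0.006017 = 3591 m³/day.

3590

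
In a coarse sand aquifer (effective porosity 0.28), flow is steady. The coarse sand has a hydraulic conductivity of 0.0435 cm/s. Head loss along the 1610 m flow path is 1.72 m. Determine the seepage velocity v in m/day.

0.143

Convert K: 0.0435 cm/s × 864 = 37.58 m/day.
Hydraulic gradient i = Δh / L = 1.72 / 1610 = 0.001068.
Darcy flux q = K · i = 37.58 × 0.001068 = 0.04015 m/day.
Seepage velocity v = q / n_e = 0.04015 / 0.28 = 0.1434 m/day.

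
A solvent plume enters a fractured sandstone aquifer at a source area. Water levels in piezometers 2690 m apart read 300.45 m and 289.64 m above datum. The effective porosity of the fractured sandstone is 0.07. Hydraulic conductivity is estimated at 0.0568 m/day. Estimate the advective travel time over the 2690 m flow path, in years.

Hydraulic gradient i = (300.45 − 289.64) / 2690 = 10.81 / 2690 = 0.004019.
Darcy flux q = K · i = 0.05680 × 0.004019 = 0.0002283 m/day.
Seepage velocity v = q / n_e = 0.0002283 / 0.07 = 0.003261 m/day.
Travel time t = L / v = 2690 / 0.003261 = 8.250e+05 days = 2259 years.

2260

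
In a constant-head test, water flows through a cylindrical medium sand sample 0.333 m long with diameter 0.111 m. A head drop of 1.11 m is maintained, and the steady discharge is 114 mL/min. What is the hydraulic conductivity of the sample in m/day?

5.09

Cross-sectional area A = π·(d/2)² = π × (0.111/2)² = 0.009677 m².
Convert discharge: 114 mL/min = 1.900e-06 m³/s.
Darcy's law rearranged: K = Q·L / (A·Δh) = 1.900e-06 × 0.333 / (0.009677 × 1.11) = 5.890e-05 m/s = 5.089 m/day.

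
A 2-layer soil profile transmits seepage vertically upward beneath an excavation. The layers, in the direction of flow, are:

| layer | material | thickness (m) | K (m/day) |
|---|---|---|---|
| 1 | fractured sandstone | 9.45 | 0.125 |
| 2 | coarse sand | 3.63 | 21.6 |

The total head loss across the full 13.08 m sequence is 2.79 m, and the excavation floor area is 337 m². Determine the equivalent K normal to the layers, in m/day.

Flow is perpendicular to layering, so the layers act in series and the equivalent K is the thickness-weighted harmonic mean.
Total thickness L = 9.45 + 3.63 = 13.08 m.
Σ(b_i/K_i) = 9.45/0.125 + 3.63/21.6 = 75.77 d.
K_eq = L / Σ(b_i/K_i) = 13.08 / 75.77 = 0.1726 m/day.

0.173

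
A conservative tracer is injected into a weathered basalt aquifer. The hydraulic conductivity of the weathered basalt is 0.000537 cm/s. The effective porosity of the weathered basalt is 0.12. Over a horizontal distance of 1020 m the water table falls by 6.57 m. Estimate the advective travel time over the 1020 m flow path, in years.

112

Convert K: 0.000537 cm/s × 864 = 0.4640 m/day.
Hydraulic gradient i = Δh / L = 6.57 / 1020 = 0.006441.
Darcy flux q = K · i = 0.4640 × 0.006441 = 0.002988 m/day.
Seepage velocity v = q / n_e = 0.002988 / 0.12 = 0.02490 m/day.
Travel time t = L / v = 1020 / 0.02490 = 40957 days = 112.1 years.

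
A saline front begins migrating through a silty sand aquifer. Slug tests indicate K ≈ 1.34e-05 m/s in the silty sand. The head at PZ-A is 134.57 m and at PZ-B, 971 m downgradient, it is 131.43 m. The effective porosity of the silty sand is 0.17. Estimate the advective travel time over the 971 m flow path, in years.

121

Convert K: 1.34e-05 m/s × 86400 = 1.158 m/day.
Hydraulic gradient i = (134.57 − 131.43) / 971 = 3.14 / 971 = 0.003234.
Darcy flux q = K · i = 1.158 × 0.003234 = 0.003744 m/day.
Seepage velocity v = q / n_e = 0.003744 / 0.17 = 0.02202 m/day.
Travel time t = L / v = 971 / 0.02202 = 44090 days = 120.7 years.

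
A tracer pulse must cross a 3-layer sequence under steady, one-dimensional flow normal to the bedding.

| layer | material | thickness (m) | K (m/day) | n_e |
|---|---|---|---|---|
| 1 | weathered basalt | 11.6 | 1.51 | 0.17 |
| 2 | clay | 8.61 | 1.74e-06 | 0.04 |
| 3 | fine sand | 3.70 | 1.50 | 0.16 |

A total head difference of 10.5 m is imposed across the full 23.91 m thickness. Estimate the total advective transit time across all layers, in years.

With flow normal to the layers, continuity requires the same specific discharge q through every layer.
Σ(b_i/K_i) = 11.6/1.51 + 8.61/1.74e-06 + 3.70/1.50 = 4.948e+06 d.
q = Δh / Σ(b_i/K_i) = 10.5 / 4.948e+06 = 2.122e-06 m/day.
In each layer the seepage velocity is v_i = q/n_i, so the layer transit time is t_i = b_i·n_i / q:
  layer 1 (weathered basalt): t_1 = 11.6 × 0.17 / 2.122e-06 = 9.293e+05 d
  layer 2 (clay): t_2 = 8.61 × 0.04 / 2.122e-06 = 1.623e+05 d
  layer 3 (fine sand): t_3 = 3.70 × 0.16 / 2.122e-06 = 2.790e+05 d
Total t = Σ t_i = 1.371e+06 days = 3753 years.

3750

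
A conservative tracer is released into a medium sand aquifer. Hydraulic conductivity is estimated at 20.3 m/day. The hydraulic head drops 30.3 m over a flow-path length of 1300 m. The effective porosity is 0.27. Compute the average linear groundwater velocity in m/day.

1.75

Hydraulic gradient i = Δh / L = 30.3 / 1300 = 0.02331.
Darcy flux q = K · i = 20.30 × 0.02331 = 0.4731 m/day.
Seepage velocity v = q / n_e = 0.4731 / 0.27 = 1.752 m/day.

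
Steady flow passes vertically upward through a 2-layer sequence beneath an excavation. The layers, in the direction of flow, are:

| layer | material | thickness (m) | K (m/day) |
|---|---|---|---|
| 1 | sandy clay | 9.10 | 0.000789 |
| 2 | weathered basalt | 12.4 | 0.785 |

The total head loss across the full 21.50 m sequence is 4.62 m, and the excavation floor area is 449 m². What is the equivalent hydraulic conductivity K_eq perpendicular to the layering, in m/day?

Flow is perpendicular to layering, so the layers act in series and the equivalent K is the thickness-weighted harmonic mean.
Total thickness L = 9.10 + 12.4 = 21.50 m.
Σ(b_i/K_i) = 9.10/0.000789 + 12.4/0.785 = 11549 d.
K_eq = L / Σ(b_i/K_i) = 21.50 / 11549 = 0.001862 m/day.

0.00186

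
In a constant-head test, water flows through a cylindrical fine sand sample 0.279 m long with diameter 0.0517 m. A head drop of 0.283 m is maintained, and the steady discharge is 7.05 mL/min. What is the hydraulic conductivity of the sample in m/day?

4.77

Cross-sectional area A = π·(d/2)² = π × (0.0517/2)² = 0.002099 m².
Convert discharge: 7.05 mL/min = 1.175e-07 m³/s.
Darcy's law rearranged: K = Q·L / (A·Δh) = 1.175e-07 × 0.279 / (0.002099 × 0.283) = 5.518e-05 m/s = 4.768 m/day.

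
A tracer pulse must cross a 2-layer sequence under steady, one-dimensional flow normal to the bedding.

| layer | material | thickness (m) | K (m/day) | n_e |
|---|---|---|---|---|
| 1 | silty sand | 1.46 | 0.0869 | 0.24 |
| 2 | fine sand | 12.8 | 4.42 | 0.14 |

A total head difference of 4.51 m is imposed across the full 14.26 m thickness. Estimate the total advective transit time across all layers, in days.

With flow normal to the layers, continuity requires the same specific discharge q through every layer.
Σ(b_i/K_i) = 1.46/0.0869 + 12.8/4.42 = 19.70 d.
q = Δh / Σ(b_i/K_i) = 4.51 / 19.70 = 0.2290 m/day.
In each layer the seepage velocity is v_i = q/n_i, so the layer transit time is t_i = b_i·n_i / q:
  layer 1 (silty sand): t_1 = 1.46 × 0.24 / 0.2290 = 1.530 d
  layer 2 (fine sand): t_2 = 12.8 × 0.14 / 0.2290 = 7.826 d
Total t = Σ t_i = 9.357 days.

9.36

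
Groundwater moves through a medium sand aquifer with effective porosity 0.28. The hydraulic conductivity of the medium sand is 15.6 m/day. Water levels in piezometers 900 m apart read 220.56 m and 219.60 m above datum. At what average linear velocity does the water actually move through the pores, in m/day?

0.0594

Hydraulic gradient i = (220.56 − 219.60) / 900 = 0.96 / 900 = 0.001067.
Darcy flux q = K · i = 15.60 × 0.001067 = 0.01664 m/day.
Seepage velocity v = q / n_e = 0.01664 / 0.28 = 0.05943 m/day.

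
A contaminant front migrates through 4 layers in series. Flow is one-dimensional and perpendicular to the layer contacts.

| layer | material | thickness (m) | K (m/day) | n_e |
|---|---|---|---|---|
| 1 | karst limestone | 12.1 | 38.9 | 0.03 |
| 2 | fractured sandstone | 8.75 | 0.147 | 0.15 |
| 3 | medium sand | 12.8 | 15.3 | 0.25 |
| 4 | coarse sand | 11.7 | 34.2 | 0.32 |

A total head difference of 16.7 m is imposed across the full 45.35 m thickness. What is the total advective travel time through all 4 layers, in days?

With flow normal to the layers, continuity requires the same specific discharge q through every layer.
Σ(b_i/K_i) = 12.1/38.9 + 8.75/0.147 + 12.8/15.3 + 11.7/34.2 = 61.01 d.
q = Δh / Σ(b_i/K_i) = 16.7 / 61.01 = 0.2737 m/day.
In each layer the seepage velocity is v_i = q/n_i, so the layer transit time is t_i = b_i·n_i / q:
  layer 1 (karst limestone): t_1 = 12.1 × 0.03 / 0.2737 = 1.326 d
  layer 2 (fractured sandstone): t_2 = 8.75 × 0.15 / 0.2737 = 4.795 d
  layer 3 (medium sand): t_3 = 12.8 × 0.25 / 0.2737 = 11.69 d
  layer 4 (coarse sand): t_4 = 11.7 × 0.32 / 0.2737 = 13.68 d
Total t = Σ t_i = 31.49 days.

31.5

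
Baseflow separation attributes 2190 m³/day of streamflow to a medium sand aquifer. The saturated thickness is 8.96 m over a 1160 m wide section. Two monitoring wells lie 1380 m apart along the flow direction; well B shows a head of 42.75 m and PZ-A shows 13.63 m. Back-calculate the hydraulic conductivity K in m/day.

9.99

Cross-sectional area A = 1160 × 8.96 = 10394 m².
Hydraulic gradient i = (42.75 − 13.63) / 1380 = 29.12 / 1380 = 0.02110.
From Q = K·A·i, K = Q / (A·i) = 2190 / (10394 × 0.02110) = 9.985 m/day.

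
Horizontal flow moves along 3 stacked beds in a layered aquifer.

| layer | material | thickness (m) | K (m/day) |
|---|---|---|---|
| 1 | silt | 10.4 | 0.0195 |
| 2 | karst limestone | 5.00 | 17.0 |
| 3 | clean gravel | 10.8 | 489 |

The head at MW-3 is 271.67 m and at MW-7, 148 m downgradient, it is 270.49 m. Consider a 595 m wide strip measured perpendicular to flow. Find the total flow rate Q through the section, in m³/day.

Flow is parallel to layering, so each bed carries its own Darcy discharge and the transmissivities add.
Σ(K_i·b_i) = 0.0195×10.4 + 17.0×5.00 + 489×10.8 = 5366 m²/day.
Hydraulic gradient i = (271.67 − 270.49) / 148 = 1.18 / 148 = 0.007973.
Q = Σ(K_i·b_i) · W · i = 5366 × 595 × 0.007973 = 25458 m³/day.

25500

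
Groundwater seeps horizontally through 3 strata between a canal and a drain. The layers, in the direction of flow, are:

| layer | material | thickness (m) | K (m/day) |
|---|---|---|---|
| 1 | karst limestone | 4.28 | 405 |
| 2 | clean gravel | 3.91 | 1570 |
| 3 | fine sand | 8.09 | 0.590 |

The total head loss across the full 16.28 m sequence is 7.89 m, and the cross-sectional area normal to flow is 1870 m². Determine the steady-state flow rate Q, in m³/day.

1080

Flow is perpendicular to layering, so the layers act in series and the equivalent K is the thickness-weighted harmonic mean.
Total thickness L = 4.28 + 3.91 + 8.09 = 16.28 m.
Σ(b_i/K_i) = 4.28/405 + 3.91/1570 + 8.09/0.590 = 13.72 d.
K_eq = L / Σ(b_i/K_i) = 16.28 / 13.72 = 1.186 m/day.
Q = K_eq · A · (Δh/L) = 1.186 × 1870 × (7.89/16.28) = 1075 m³/day.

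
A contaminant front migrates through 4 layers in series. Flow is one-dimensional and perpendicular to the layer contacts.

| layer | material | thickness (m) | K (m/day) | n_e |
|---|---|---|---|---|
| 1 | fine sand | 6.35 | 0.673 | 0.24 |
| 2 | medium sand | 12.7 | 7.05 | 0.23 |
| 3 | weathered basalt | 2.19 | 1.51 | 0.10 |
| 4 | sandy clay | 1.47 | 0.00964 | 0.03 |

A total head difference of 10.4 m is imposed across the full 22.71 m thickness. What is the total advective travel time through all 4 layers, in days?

74.8

With flow normal to the layers, continuity requires the same specific discharge q through every layer.
Σ(b_i/K_i) = 6.35/0.673 + 12.7/7.05 + 2.19/1.51 + 1.47/0.00964 = 165.2 d.
q = Δh / Σ(b_i/K_i) = 10.4 / 165.2 = 0.06296 m/day.
In each layer the seepage velocity is v_i = q/n_i, so the layer transit time is t_i = b_i·n_i / q:
  layer 1 (fine sand): t_1 = 6.35 × 0.24 / 0.06296 = 24.20 d
  layer 2 (medium sand): t_2 = 12.7 × 0.23 / 0.06296 = 46.39 d
  layer 3 (weathered basalt): t_3 = 2.19 × 0.10 / 0.06296 = 3.478 d
  layer 4 (sandy clay): t_4 = 1.47 × 0.03 / 0.06296 = 0.7004 d
Total t = Σ t_i = 74.78 days.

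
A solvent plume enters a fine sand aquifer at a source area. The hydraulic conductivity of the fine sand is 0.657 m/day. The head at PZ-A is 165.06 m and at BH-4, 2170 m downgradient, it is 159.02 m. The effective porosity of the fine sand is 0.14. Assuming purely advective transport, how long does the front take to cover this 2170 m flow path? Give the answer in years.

Hydraulic gradient i = (165.06 − 159.02) / 2170 = 6.04 / 2170 = 0.002783.
Darcy flux q = K · i = 0.6570 × 0.002783 = 0.001829 m/day.
Seepage velocity v = q / n_e = 0.001829 / 0.14 = 0.01306 m/day.
Travel time t = L / v = 2170 / 0.01306 = 1.661e+05 days = 454.8 years.

455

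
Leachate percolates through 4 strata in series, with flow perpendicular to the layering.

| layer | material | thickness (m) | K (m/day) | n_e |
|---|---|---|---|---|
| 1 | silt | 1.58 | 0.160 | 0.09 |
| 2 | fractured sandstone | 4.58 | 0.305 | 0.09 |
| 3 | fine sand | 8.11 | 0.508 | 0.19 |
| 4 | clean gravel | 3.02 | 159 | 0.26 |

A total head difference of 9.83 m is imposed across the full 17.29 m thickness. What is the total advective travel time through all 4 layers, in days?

With flow normal to the layers, continuity requires the same specific discharge q through every layer.
Σ(b_i/K_i) = 1.58/0.160 + 4.58/0.305 + 8.11/0.508 + 3.02/159 = 40.87 d.
q = Δh / Σ(b_i/K_i) = 9.83 / 40.87 = 0.2405 m/day.
In each layer the seepage velocity is v_i = q/n_i, so the layer transit time is t_i = b_i·n_i / q:
  layer 1 (silt): t_1 = 1.58 × 0.09 / 0.2405 = 0.5913 d
  layer 2 (fractured sandstone): t_2 = 4.58 × 0.09 / 0.2405 = 1.714 d
  layer 3 (fine sand): t_3 = 8.11 × 0.19 / 0.2405 = 6.407 d
  layer 4 (clean gravel): t_4 = 3.02 × 0.26 / 0.2405 = 3.265 d
Total t = Σ t_i = 11.98 days.

12.0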